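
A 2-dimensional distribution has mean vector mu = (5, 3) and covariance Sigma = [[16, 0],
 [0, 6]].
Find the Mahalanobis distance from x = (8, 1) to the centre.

Step 1 — centre the observation: (x - mu) = (3, -2).

Step 2 — invert Sigma. det(Sigma) = 16·6 - (0)² = 96.
  Sigma^{-1} = (1/det) · [[d, -b], [-b, a]] = [[0.0625, 0],
 [0, 0.1667]].

Step 3 — form the quadratic (x - mu)^T · Sigma^{-1} · (x - mu):
  Sigma^{-1} · (x - mu) = (0.1875, -0.3333).
  (x - mu)^T · [Sigma^{-1} · (x - mu)] = (3)·(0.1875) + (-2)·(-0.3333) = 1.2292.

Step 4 — take square root: d = √(1.2292) ≈ 1.1087.

d(x, mu) = √(1.2292) ≈ 1.1087


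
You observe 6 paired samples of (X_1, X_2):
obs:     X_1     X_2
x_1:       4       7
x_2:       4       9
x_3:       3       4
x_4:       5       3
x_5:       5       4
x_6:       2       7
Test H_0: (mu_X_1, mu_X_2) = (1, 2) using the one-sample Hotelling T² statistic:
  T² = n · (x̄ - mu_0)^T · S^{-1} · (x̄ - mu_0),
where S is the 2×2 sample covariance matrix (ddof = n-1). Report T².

Step 1 — sample mean vector:
  mean(X_1) = (4 + 4 + 3 + 5 + 5 + 2) / 6 = 23/6 = 3.8333
  mean(X_2) = (7 + 9 + 4 + 3 + 4 + 7) / 6 = 34/6 = 5.6667
  x̄ = (3.8333, 5.6667),  deviation x̄ - mu_0 = (3.8333, 5.6667) - (1, 2) = (2.8333, 3.6667).

Step 2 — sample covariance matrix, S[i,j] = (1/(n-1)) · Σ_k (x_{k,i} - mean_i) · (x_{k,j} - mean_j), divisor n-1 = 5:
  S[X_1,X_1] = ((0.1667)·(0.1667) + (0.1667)·(0.1667) + (-0.8333)·(-0.8333) + (1.1667)·(1.1667) + (1.1667)·(1.1667) + (-1.8333)·(-1.8333)) / 5 = 6.8333/5 = 1.3667
  S[X_1,X_2] = ((0.1667)·(1.3333) + (0.1667)·(3.3333) + (-0.8333)·(-1.6667) + (1.1667)·(-2.6667) + (1.1667)·(-1.6667) + (-1.8333)·(1.3333)) / 5 = -5.3333/5 = -1.0667
  S[X_2,X_2] = ((1.3333)·(1.3333) + (3.3333)·(3.3333) + (-1.6667)·(-1.6667) + (-2.6667)·(-2.6667) + (-1.6667)·(-1.6667) + (1.3333)·(1.3333)) / 5 = 27.3333/5 = 5.4667
  S = [[1.3667, -1.0667],
 [-1.0667, 5.4667]].

Step 3 — invert S. det(S) = 1.3667·5.4667 - (-1.0667)² = 6.3333.
  S^{-1} = (1/det) · [[d, -b], [-b, a]] = [[0.8632, 0.1684],
 [0.1684, 0.2158]].

Step 4 — quadratic form (x̄ - mu_0)^T · S^{-1} · (x̄ - mu_0):
  S^{-1} · (x̄ - mu_0) = (3.0632, 1.2684),
  (x̄ - mu_0)^T · [...] = (2.8333)·(3.0632) + (3.6667)·(1.2684) = 13.3298.

Step 5 — scale by n: T² = 6 · 13.3298 = 79.9789.

T² ≈ 79.9789


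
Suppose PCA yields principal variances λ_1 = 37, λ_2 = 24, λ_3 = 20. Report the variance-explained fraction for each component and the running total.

Step 1 — total variance = trace(Sigma) = Σ λ_i = 37 + 24 + 20 = 81.

Step 2 — fraction explained by component i = λ_i / Σ λ:
  PC1: 37/81 = 0.4568
  PC2: 24/81 = 0.2963
  PC3: 20/81 = 0.2469

Step 3 — cumulative fraction after k components = (λ_1 + ... + λ_k) / Σ λ:
  k = 1: 37/81 = 0.4568
  k = 2: (37 + 24)/81 = 61/81 = 0.7531
  k = 3: (37 + 24 + 20)/81 = 81/81 = 1

Summary (fraction, with percent):

explained: PC1 0.4568 (45.68%), PC2 0.2963 (29.63%), PC3 0.2469 (24.69%);  cumulative: 0.4568, 0.7531, 1


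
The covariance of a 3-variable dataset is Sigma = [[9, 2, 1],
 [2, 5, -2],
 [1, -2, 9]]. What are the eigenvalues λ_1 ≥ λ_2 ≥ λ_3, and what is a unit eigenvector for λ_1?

Step 1 — characteristic polynomial p(λ) = det(λI - Sigma) = λ³ - tr·λ² + c_1·λ - det, where tr = trace, c_1 = sum of the principal 2×2 minors, det = det(Sigma):
  tr = 9 + 5 + 9 = 23,
  c_1 = (9·5 - (2)²) + (9·9 - (1)²) + (5·9 - (-2)²) = 41 + 80 + 41 = 162,
  det = 9·(5·9 - (-2)²) - (2)·((2)·9 - (-2)·(1)) + (1)·((2)·(-2) - 5·(1)) = 9·(41) - (2)·(20) + (1)·(-9) = 320.
  So p(λ) = λ³ - 23λ² + 162λ - 320.
Step 2 — look for an integer root (rational root theorem: any rational root is an integer divisor of 320). Testing λ = 10:
  p(10) = 1000 - 2300 + 1620 - 320 = 0  ✓
  Dividing out (λ - 10): p(λ) = (λ - 10)(λ² - 13λ + 32).
Step 3 — remaining eigenvalues from the quadratic λ² - 13λ + 32 = 0:
  Δ = 13² - 4·32 = 169 - 128 = 41,  λ = (13 ± √41)/2 = (13 ± 6.4031)/2 ≈ 9.7016 or 3.2984.
  Sorted: λ_1 = 10,  λ_2 = 9.7016,  λ_3 = 3.2984  (check: sum = 23 = tr ✓).

Step 4 — unit eigenvector for λ_1 = 10: v spans the null space of (Sigma - λ_1 I), whose rows are
  r_1 = (-1, 2, 1),  r_2 = (2, -5, -2),  r_3 = (1, -2, -1).
  v is orthogonal to every row, so take v ∝ r_1 × r_2 = ((2)·(-2) - (1)·(-5), (1)·(2) - (-1)·(-2), (-1)·(-5) - (2)·(2)) = (1, 0, 1).
  Let u = (1, 0, 1).
  ||u|| = √((1)² + (0)² + (1)²) = √(2) ≈ 1.4142,  v_1 = u/||u|| ≈ (0.7071, 0, 0.7071) (||v_1|| = 1).

λ_1 = 10,  λ_2 = 9.7016,  λ_3 = 3.2984;  v_1 ≈ (0.7071, 0, 0.7071)


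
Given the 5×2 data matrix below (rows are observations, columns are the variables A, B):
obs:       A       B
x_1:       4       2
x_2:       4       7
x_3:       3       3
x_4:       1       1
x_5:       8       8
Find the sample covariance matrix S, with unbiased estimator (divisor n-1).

Step 1 — column means:
  mean(A) = (4 + 4 + 3 + 1 + 8) / 5 = 20/5 = 4
  mean(B) = (2 + 7 + 3 + 1 + 8) / 5 = 21/5 = 4.2

Step 2 — sample covariance S[i,j] = (1/(n-1)) · Σ_k (x_{k,i} - mean_i) · (x_{k,j} - mean_j), with n-1 = 4.
  S[A,A] = ((0)·(0) + (0)·(0) + (-1)·(-1) + (-3)·(-3) + (4)·(4)) / 4 = 26/4 = 6.5
  S[A,B] = ((0)·(-2.2) + (0)·(2.8) + (-1)·(-1.2) + (-3)·(-3.2) + (4)·(3.8)) / 4 = 26/4 = 6.5
  S[B,B] = ((-2.2)·(-2.2) + (2.8)·(2.8) + (-1.2)·(-1.2) + (-3.2)·(-3.2) + (3.8)·(3.8)) / 4 = 38.8/4 = 9.7

S is symmetric (S[j,i] = S[i,j]). Assembling:

S = [[6.5, 6.5],
 [6.5, 9.7]]


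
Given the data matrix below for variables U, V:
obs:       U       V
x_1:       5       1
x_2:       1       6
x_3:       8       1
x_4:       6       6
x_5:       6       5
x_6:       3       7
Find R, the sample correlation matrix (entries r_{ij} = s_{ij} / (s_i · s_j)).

Step 1 — column means:
  mean(U) = (5 + 1 + 8 + 6 + 6 + 3) / 6 = 29/6 = 4.8333
  mean(V) = (1 + 6 + 1 + 6 + 5 + 7) / 6 = 26/6 = 4.3333

Step 2 — sample variances and covariances s[i,j] = (1/(n-1)) · Σ_k (x_{k,i} - mean_i) · (x_{k,j} - mean_j), with n-1 = 5:
  s[U,U] = ((0.1667)·(0.1667) + (-3.8333)·(-3.8333) + (3.1667)·(3.1667) + (1.1667)·(1.1667) + (1.1667)·(1.1667) + (-1.8333)·(-1.8333)) / 5 = 30.8333/5 = 6.1667
  s[U,V] = ((0.1667)·(-3.3333) + (-3.8333)·(1.6667) + (3.1667)·(-3.3333) + (1.1667)·(1.6667) + (1.1667)·(0.6667) + (-1.8333)·(2.6667)) / 5 = -19.6667/5 = -3.9333
  s[V,V] = ((-3.3333)·(-3.3333) + (1.6667)·(1.6667) + (-3.3333)·(-3.3333) + (1.6667)·(1.6667) + (0.6667)·(0.6667) + (2.6667)·(2.6667)) / 5 = 35.3333/5 = 7.0667
  Sample standard deviations s_i = √(s[i,i]):
  s(U) = √(6.1667) = 2.4833
  s(V) = √(7.0667) = 2.6583

Step 3 — r_{ij} = s_{ij} / (s_i · s_j):
  r[U,U] = 1 (diagonal).
  r[U,V] = -3.9333 / (2.4833 · 2.6583) = -3.9333 / 6.6013 = -0.5958
  r[V,V] = 1 (diagonal).

R is symmetric with unit diagonal. Assembling:

R = [[1, -0.5958],
 [-0.5958, 1]]


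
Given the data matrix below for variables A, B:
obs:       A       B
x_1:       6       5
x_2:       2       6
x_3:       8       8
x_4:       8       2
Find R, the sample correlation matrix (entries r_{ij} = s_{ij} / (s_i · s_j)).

Step 1 — column means:
  mean(A) = (6 + 2 + 8 + 8) / 4 = 24/4 = 6
  mean(B) = (5 + 6 + 8 + 2) / 4 = 21/4 = 5.25

Step 2 — sample variances and covariances s[i,j] = (1/(n-1)) · Σ_k (x_{k,i} - mean_i) · (x_{k,j} - mean_j), with n-1 = 3:
  s[A,A] = ((0)·(0) + (-4)·(-4) + (2)·(2) + (2)·(2)) / 3 = 24/3 = 8
  s[A,B] = ((0)·(-0.25) + (-4)·(0.75) + (2)·(2.75) + (2)·(-3.25)) / 3 = -4/3 = -1.3333
  s[B,B] = ((-0.25)·(-0.25) + (0.75)·(0.75) + (2.75)·(2.75) + (-3.25)·(-3.25)) / 3 = 18.75/3 = 6.25
  Sample standard deviations s_i = √(s[i,i]):
  s(A) = √(8) = 2.8284
  s(B) = √(6.25) = 2.5

Step 3 — r_{ij} = s_{ij} / (s_i · s_j):
  r[A,A] = 1 (diagonal).
  r[A,B] = -1.3333 / (2.8284 · 2.5) = -1.3333 / 7.0711 = -0.1886
  r[B,B] = 1 (diagonal).

R is symmetric with unit diagonal. Assembling:

R = [[1, -0.1886],
 [-0.1886, 1]]


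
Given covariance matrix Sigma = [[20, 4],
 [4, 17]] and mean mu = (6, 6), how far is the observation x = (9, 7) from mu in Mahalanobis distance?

Step 1 — centre the observation: (x - mu) = (3, 1).

Step 2 — invert Sigma. det(Sigma) = 20·17 - (4)² = 324.
  Sigma^{-1} = (1/det) · [[d, -b], [-b, a]] = [[0.0525, -0.0123],
 [-0.0123, 0.0617]].

Step 3 — form the quadratic (x - mu)^T · Sigma^{-1} · (x - mu):
  Sigma^{-1} · (x - mu) = (0.1451, 0.0247).
  (x - mu)^T · [Sigma^{-1} · (x - mu)] = (3)·(0.1451) + (1)·(0.0247) = 0.4599.

Step 4 — take square root: d = √(0.4599) ≈ 0.6781.

d(x, mu) = √(0.4599) ≈ 0.6781


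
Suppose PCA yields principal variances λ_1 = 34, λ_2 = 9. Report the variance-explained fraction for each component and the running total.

Step 1 — total variance = trace(Sigma) = Σ λ_i = 34 + 9 = 43.

Step 2 — fraction explained by component i = λ_i / Σ λ:
  PC1: 34/43 = 0.7907
  PC2: 9/43 = 0.2093

Step 3 — cumulative fraction after k components = (λ_1 + ... + λ_k) / Σ λ:
  k = 1: 34/43 = 0.7907
  k = 2: (34 + 9)/43 = 43/43 = 1

Summary (fraction, with percent):

explained: PC1 0.7907 (79.07%), PC2 0.2093 (20.93%);  cumulative: 0.7907, 1


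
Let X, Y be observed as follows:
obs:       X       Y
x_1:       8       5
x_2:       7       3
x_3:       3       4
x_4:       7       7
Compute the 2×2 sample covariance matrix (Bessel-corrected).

Step 1 — column means:
  mean(X) = (8 + 7 + 3 + 7) / 4 = 25/4 = 6.25
  mean(Y) = (5 + 3 + 4 + 7) / 4 = 19/4 = 4.75

Step 2 — sample covariance S[i,j] = (1/(n-1)) · Σ_k (x_{k,i} - mean_i) · (x_{k,j} - mean_j), with n-1 = 3.
  S[X,X] = ((1.75)·(1.75) + (0.75)·(0.75) + (-3.25)·(-3.25) + (0.75)·(0.75)) / 3 = 14.75/3 = 4.9167
  S[X,Y] = ((1.75)·(0.25) + (0.75)·(-1.75) + (-3.25)·(-0.75) + (0.75)·(2.25)) / 3 = 3.25/3 = 1.0833
  S[Y,Y] = ((0.25)·(0.25) + (-1.75)·(-1.75) + (-0.75)·(-0.75) + (2.25)·(2.25)) / 3 = 8.75/3 = 2.9167

S is symmetric (S[j,i] = S[i,j]). Assembling:

S = [[4.9167, 1.0833],
 [1.0833, 2.9167]]


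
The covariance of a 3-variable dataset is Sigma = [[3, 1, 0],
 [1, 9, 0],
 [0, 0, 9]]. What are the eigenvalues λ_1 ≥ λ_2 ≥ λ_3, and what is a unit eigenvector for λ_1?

Step 1 — characteristic polynomial p(λ) = det(λI - Sigma) = λ³ - tr·λ² + c_1·λ - det, where tr = trace, c_1 = sum of the principal 2×2 minors, det = det(Sigma):
  tr = 3 + 9 + 9 = 21,
  c_1 = (3·9 - (1)²) + (3·9 - (0)²) + (9·9 - (0)²) = 26 + 27 + 81 = 134,
  det = 3·(9·9 - (0)²) - (1)·((1)·9 - (0)·(0)) + (0)·((1)·(0) - 9·(0)) = 3·(81) - (1)·(9) + (0)·(0) = 234.
  So p(λ) = λ³ - 21λ² + 134λ - 234.
Step 2 — look for an integer root (rational root theorem: any rational root is an integer divisor of 234). Testing λ = 9:
  p(9) = 729 - 1701 + 1206 - 234 = 0  ✓
  Dividing out (λ - 9): p(λ) = (λ - 9)(λ² - 12λ + 26).
Step 3 — remaining eigenvalues from the quadratic λ² - 12λ + 26 = 0:
  Δ = 12² - 4·26 = 144 - 104 = 40,  λ = (12 ± √40)/2 = (12 ± 6.3246)/2 ≈ 9.1623 or 2.8377.
  Sorted: λ_1 = 9.1623,  λ_2 = 9,  λ_3 = 2.8377  (check: sum = 21 = tr ✓).

Step 4 — unit eigenvector for λ_1 ≈ 9.1623: v spans the null space of (Sigma - λ_1 I), whose rows are
  r_1 = (-6.1623, 1, 0),  r_2 = (1, -0.1623, 0),  r_3 = (0, 0, -0.1623).
  v is orthogonal to every row, so take v ∝ r_1 × r_3 = ((1)·(-0.1623) - (0)·(0), (0)·(0) - (-6.1623)·(-0.1623), (-6.1623)·(0) - (1)·(0)) ≈ (-0.1623, -1, 0).
  Rescale (multiply by -1 so the first nonzero entry is positive): u = (0.1623, 1, 0).
  ||u|| = √((0.1623)² + (1)² + (0)²) = √(1.0263) ≈ 1.0131,  v_1 = u/||u|| ≈ (0.1602, 0.9871, 0) (||v_1|| = 1).

λ_1 = 9.1623,  λ_2 = 9,  λ_3 = 2.8377;  v_1 ≈ (0.1602, 0.9871, 0)


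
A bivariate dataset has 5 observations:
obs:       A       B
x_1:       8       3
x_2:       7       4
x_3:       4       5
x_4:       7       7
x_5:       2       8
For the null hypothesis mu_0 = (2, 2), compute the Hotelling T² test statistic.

Step 1 — sample mean vector:
  mean(A) = (8 + 7 + 4 + 7 + 2) / 5 = 28/5 = 5.6
  mean(B) = (3 + 4 + 5 + 7 + 8) / 5 = 27/5 = 5.4
  x̄ = (5.6, 5.4),  deviation x̄ - mu_0 = (5.6, 5.4) - (2, 2) = (3.6, 3.4).

Step 2 — sample covariance matrix, S[i,j] = (1/(n-1)) · Σ_k (x_{k,i} - mean_i) · (x_{k,j} - mean_j), divisor n-1 = 4:
  S[A,A] = ((2.4)·(2.4) + (1.4)·(1.4) + (-1.6)·(-1.6) + (1.4)·(1.4) + (-3.6)·(-3.6)) / 4 = 25.2/4 = 6.3
  S[A,B] = ((2.4)·(-2.4) + (1.4)·(-1.4) + (-1.6)·(-0.4) + (1.4)·(1.6) + (-3.6)·(2.6)) / 4 = -14.2/4 = -3.55
  S[B,B] = ((-2.4)·(-2.4) + (-1.4)·(-1.4) + (-0.4)·(-0.4) + (1.6)·(1.6) + (2.6)·(2.6)) / 4 = 17.2/4 = 4.3
  S = [[6.3, -3.55],
 [-3.55, 4.3]].

Step 3 — invert S. det(S) = 6.3·4.3 - (-3.55)² = 14.4875.
  S^{-1} = (1/det) · [[d, -b], [-b, a]] = [[0.2968, 0.245],
 [0.245, 0.4349]].

Step 4 — quadratic form (x̄ - mu_0)^T · S^{-1} · (x̄ - mu_0):
  S^{-1} · (x̄ - mu_0) = (1.9016, 2.3607),
  (x̄ - mu_0)^T · [...] = (3.6)·(1.9016) + (3.4)·(2.3607) = 14.8721.

Step 5 — scale by n: T² = 5 · 14.8721 = 74.3607.

T² ≈ 74.3607


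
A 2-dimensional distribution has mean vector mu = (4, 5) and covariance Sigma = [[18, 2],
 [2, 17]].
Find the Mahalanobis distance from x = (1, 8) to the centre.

Step 1 — centre the observation: (x - mu) = (-3, 3).

Step 2 — invert Sigma. det(Sigma) = 18·17 - (2)² = 302.
  Sigma^{-1} = (1/det) · [[d, -b], [-b, a]] = [[0.0563, -0.0066],
 [-0.0066, 0.0596]].

Step 3 — form the quadratic (x - mu)^T · Sigma^{-1} · (x - mu):
  Sigma^{-1} · (x - mu) = (-0.1887, 0.1987).
  (x - mu)^T · [Sigma^{-1} · (x - mu)] = (-3)·(-0.1887) + (3)·(0.1987) = 1.1623.

Step 4 — take square root: d = √(1.1623) ≈ 1.0781.

d(x, mu) = √(1.1623) ≈ 1.0781


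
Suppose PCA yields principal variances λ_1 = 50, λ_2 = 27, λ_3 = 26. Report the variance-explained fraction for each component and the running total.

Step 1 — total variance = trace(Sigma) = Σ λ_i = 50 + 27 + 26 = 103.

Step 2 — fraction explained by component i = λ_i / Σ λ:
  PC1: 50/103 = 0.4854
  PC2: 27/103 = 0.2621
  PC3: 26/103 = 0.2524

Step 3 — cumulative fraction after k components = (λ_1 + ... + λ_k) / Σ λ:
  k = 1: 50/103 = 0.4854
  k = 2: (50 + 27)/103 = 77/103 = 0.7476
  k = 3: (50 + 27 + 26)/103 = 103/103 = 1

Summary (fraction, with percent):

explained: PC1 0.4854 (48.54%), PC2 0.2621 (26.21%), PC3 0.2524 (25.24%);  cumulative: 0.4854, 0.7476, 1


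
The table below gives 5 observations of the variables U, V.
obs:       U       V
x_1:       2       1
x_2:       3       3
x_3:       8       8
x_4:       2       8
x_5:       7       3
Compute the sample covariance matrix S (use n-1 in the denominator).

Step 1 — column means:
  mean(U) = (2 + 3 + 8 + 2 + 7) / 5 = 22/5 = 4.4
  mean(V) = (1 + 3 + 8 + 8 + 3) / 5 = 23/5 = 4.6

Step 2 — sample covariance S[i,j] = (1/(n-1)) · Σ_k (x_{k,i} - mean_i) · (x_{k,j} - mean_j), with n-1 = 4.
  S[U,U] = ((-2.4)·(-2.4) + (-1.4)·(-1.4) + (3.6)·(3.6) + (-2.4)·(-2.4) + (2.6)·(2.6)) / 4 = 33.2/4 = 8.3
  S[U,V] = ((-2.4)·(-3.6) + (-1.4)·(-1.6) + (3.6)·(3.4) + (-2.4)·(3.4) + (2.6)·(-1.6)) / 4 = 10.8/4 = 2.7
  S[V,V] = ((-3.6)·(-3.6) + (-1.6)·(-1.6) + (3.4)·(3.4) + (3.4)·(3.4) + (-1.6)·(-1.6)) / 4 = 41.2/4 = 10.3

S is symmetric (S[j,i] = S[i,j]). Assembling:

S = [[8.3, 2.7],
 [2.7, 10.3]]


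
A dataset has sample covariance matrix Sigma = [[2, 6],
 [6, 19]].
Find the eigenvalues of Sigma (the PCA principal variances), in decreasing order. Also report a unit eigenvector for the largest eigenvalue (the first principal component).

Step 1 — characteristic polynomial of 2×2 Sigma:
  det(Sigma - λI) = λ² - trace · λ + det = 0.
  trace = 2 + 19 = 21, det = 2·19 - (6)² = 2.
Step 2 — discriminant:
  Δ = trace² - 4·det = 441 - 8 = 433.
Step 3 — eigenvalues:
  λ = (trace ± √Δ)/2 = (21 ± 20.8087)/2,
  λ_1 = 20.9043,  λ_2 = 0.0957.

Step 4 — unit eigenvector for λ_1: solve (Sigma - λ_1 I)v = 0. First row:
  (2 - 20.9043)·v_x + (6)·v_y = 0, i.e. (-18.9043)·v_x + (6)·v_y = 0,
  so v ∝ (b, λ_1 - a) = (6, 18.9043) = u.
  ||u|| = √((6)² + (18.9043)²) = √(393.3735) ≈ 19.8336,
  v_1 = u/||u|| ≈ (0.3025, 0.9531) (||v_1|| = 1).

λ_1 = 20.9043,  λ_2 = 0.0957;  v_1 ≈ (0.3025, 0.9531)


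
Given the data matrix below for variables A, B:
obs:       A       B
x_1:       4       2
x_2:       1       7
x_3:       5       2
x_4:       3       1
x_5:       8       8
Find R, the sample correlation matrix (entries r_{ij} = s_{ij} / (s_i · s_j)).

Step 1 — column means:
  mean(A) = (4 + 1 + 5 + 3 + 8) / 5 = 21/5 = 4.2
  mean(B) = (2 + 7 + 2 + 1 + 8) / 5 = 20/5 = 4

Step 2 — sample variances and covariances s[i,j] = (1/(n-1)) · Σ_k (x_{k,i} - mean_i) · (x_{k,j} - mean_j), with n-1 = 4:
  s[A,A] = ((-0.2)·(-0.2) + (-3.2)·(-3.2) + (0.8)·(0.8) + (-1.2)·(-1.2) + (3.8)·(3.8)) / 4 = 26.8/4 = 6.7
  s[A,B] = ((-0.2)·(-2) + (-3.2)·(3) + (0.8)·(-2) + (-1.2)·(-3) + (3.8)·(4)) / 4 = 8/4 = 2
  s[B,B] = ((-2)·(-2) + (3)·(3) + (-2)·(-2) + (-3)·(-3) + (4)·(4)) / 4 = 42/4 = 10.5
  Sample standard deviations s_i = √(s[i,i]):
  s(A) = √(6.7) = 2.5884
  s(B) = √(10.5) = 3.2404

Step 3 — r_{ij} = s_{ij} / (s_i · s_j):
  r[A,A] = 1 (diagonal).
  r[A,B] = 2 / (2.5884 · 3.2404) = 2 / 8.3875 = 0.2385
  r[B,B] = 1 (diagonal).

R is symmetric with unit diagonal. Assembling:

R = [[1, 0.2385],
 [0.2385, 1]]


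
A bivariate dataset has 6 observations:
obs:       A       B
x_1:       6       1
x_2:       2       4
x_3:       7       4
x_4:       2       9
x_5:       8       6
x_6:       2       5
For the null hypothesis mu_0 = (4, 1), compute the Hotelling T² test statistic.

Step 1 — sample mean vector:
  mean(A) = (6 + 2 + 7 + 2 + 8 + 2) / 6 = 27/6 = 4.5
  mean(B) = (1 + 4 + 4 + 9 + 6 + 5) / 6 = 29/6 = 4.8333
  x̄ = (4.5, 4.8333),  deviation x̄ - mu_0 = (4.5, 4.8333) - (4, 1) = (0.5, 3.8333).

Step 2 — sample covariance matrix, S[i,j] = (1/(n-1)) · Σ_k (x_{k,i} - mean_i) · (x_{k,j} - mean_j), divisor n-1 = 5:
  S[A,A] = ((1.5)·(1.5) + (-2.5)·(-2.5) + (2.5)·(2.5) + (-2.5)·(-2.5) + (3.5)·(3.5) + (-2.5)·(-2.5)) / 5 = 39.5/5 = 7.9
  S[A,B] = ((1.5)·(-3.8333) + (-2.5)·(-0.8333) + (2.5)·(-0.8333) + (-2.5)·(4.1667) + (3.5)·(1.1667) + (-2.5)·(0.1667)) / 5 = -12.5/5 = -2.5
  S[B,B] = ((-3.8333)·(-3.8333) + (-0.8333)·(-0.8333) + (-0.8333)·(-0.8333) + (4.1667)·(4.1667) + (1.1667)·(1.1667) + (0.1667)·(0.1667)) / 5 = 34.8333/5 = 6.9667
  S = [[7.9, -2.5],
 [-2.5, 6.9667]].

Step 3 — invert S. det(S) = 7.9·6.9667 - (-2.5)² = 48.7867.
  S^{-1} = (1/det) · [[d, -b], [-b, a]] = [[0.1428, 0.0512],
 [0.0512, 0.1619]].

Step 4 — quadratic form (x̄ - mu_0)^T · S^{-1} · (x̄ - mu_0):
  S^{-1} · (x̄ - mu_0) = (0.2678, 0.6464),
  (x̄ - mu_0)^T · [...] = (0.5)·(0.2678) + (3.8333)·(0.6464) = 2.6116.

Step 5 — scale by n: T² = 6 · 2.6116 = 15.6696.

T² ≈ 15.6696


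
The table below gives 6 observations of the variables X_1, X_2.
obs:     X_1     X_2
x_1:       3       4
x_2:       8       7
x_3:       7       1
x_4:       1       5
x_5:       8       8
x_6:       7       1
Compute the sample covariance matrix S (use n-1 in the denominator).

Step 1 — column means:
  mean(X_1) = (3 + 8 + 7 + 1 + 8 + 7) / 6 = 34/6 = 5.6667
  mean(X_2) = (4 + 7 + 1 + 5 + 8 + 1) / 6 = 26/6 = 4.3333

Step 2 — sample covariance S[i,j] = (1/(n-1)) · Σ_k (x_{k,i} - mean_i) · (x_{k,j} - mean_j), with n-1 = 5.
  S[X_1,X_1] = ((-2.6667)·(-2.6667) + (2.3333)·(2.3333) + (1.3333)·(1.3333) + (-4.6667)·(-4.6667) + (2.3333)·(2.3333) + (1.3333)·(1.3333)) / 5 = 43.3333/5 = 8.6667
  S[X_1,X_2] = ((-2.6667)·(-0.3333) + (2.3333)·(2.6667) + (1.3333)·(-3.3333) + (-4.6667)·(0.6667) + (2.3333)·(3.6667) + (1.3333)·(-3.3333)) / 5 = 3.6667/5 = 0.7333
  S[X_2,X_2] = ((-0.3333)·(-0.3333) + (2.6667)·(2.6667) + (-3.3333)·(-3.3333) + (0.6667)·(0.6667) + (3.6667)·(3.6667) + (-3.3333)·(-3.3333)) / 5 = 43.3333/5 = 8.6667

S is symmetric (S[j,i] = S[i,j]). Assembling:

S = [[8.6667, 0.7333],
 [0.7333, 8.6667]]


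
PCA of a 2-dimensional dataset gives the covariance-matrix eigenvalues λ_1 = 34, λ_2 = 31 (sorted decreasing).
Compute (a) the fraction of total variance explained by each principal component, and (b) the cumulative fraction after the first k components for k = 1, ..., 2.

Step 1 — total variance = trace(Sigma) = Σ λ_i = 34 + 31 = 65.

Step 2 — fraction explained by component i = λ_i / Σ λ:
  PC1: 34/65 = 0.5231
  PC2: 31/65 = 0.4769

Step 3 — cumulative fraction after k components = (λ_1 + ... + λ_k) / Σ λ:
  k = 1: 34/65 = 0.5231
  k = 2: (34 + 31)/65 = 65/65 = 1

Summary (fraction, with percent):

explained: PC1 0.5231 (52.31%), PC2 0.4769 (47.69%);  cumulative: 0.5231, 1


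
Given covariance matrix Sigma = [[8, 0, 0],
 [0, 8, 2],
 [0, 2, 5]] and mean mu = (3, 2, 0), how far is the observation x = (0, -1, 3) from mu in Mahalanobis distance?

Step 1 — centre the observation: (x - mu) = (-3, -3, 3).

Step 2 — invert Sigma (cofactor / det for 3×3, or solve directly):
  Sigma^{-1} = [[0.125, 0, 0],
 [0, 0.1389, -0.0556],
 [0, -0.0556, 0.2222]].

Step 3 — form the quadratic (x - mu)^T · Sigma^{-1} · (x - mu):
  Sigma^{-1} · (x - mu) = (-0.375, -0.5833, 0.8333).
  (x - mu)^T · [Sigma^{-1} · (x - mu)] = (-3)·(-0.375) + (-3)·(-0.5833) + (3)·(0.8333) = 5.375.

Step 4 — take square root: d = √(5.375) ≈ 2.3184.

d(x, mu) = √(5.375) ≈ 2.3184


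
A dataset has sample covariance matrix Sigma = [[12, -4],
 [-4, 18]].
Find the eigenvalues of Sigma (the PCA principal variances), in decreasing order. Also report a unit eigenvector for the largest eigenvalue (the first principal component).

Step 1 — characteristic polynomial of 2×2 Sigma:
  det(Sigma - λI) = λ² - trace · λ + det = 0.
  trace = 12 + 18 = 30, det = 12·18 - (-4)² = 200.
Step 2 — discriminant:
  Δ = trace² - 4·det = 900 - 800 = 100.
Step 3 — eigenvalues:
  λ = (trace ± √Δ)/2 = (30 ± 10)/2,
  λ_1 = 20,  λ_2 = 10.

Step 4 — unit eigenvector for λ_1: solve (Sigma - λ_1 I)v = 0. First row:
  (12 - 20)·v_x + (-4)·v_y = 0, i.e. (-8)·v_x + (-4)·v_y = 0,
  so v ∝ (b, λ_1 - a) = (-4, 8); multiply by -1 so the first entry is positive: u = (4, -8).
  ||u|| = √((4)² + (-8)²) = √(80) ≈ 8.9443,
  v_1 = u/||u|| ≈ (0.4472, -0.8944) (||v_1|| = 1).

λ_1 = 20,  λ_2 = 10;  v_1 ≈ (0.4472, -0.8944)


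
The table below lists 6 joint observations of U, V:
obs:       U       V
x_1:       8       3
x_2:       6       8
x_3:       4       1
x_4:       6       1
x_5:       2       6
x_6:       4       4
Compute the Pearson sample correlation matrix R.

Step 1 — column means:
  mean(U) = (8 + 6 + 4 + 6 + 2 + 4) / 6 = 30/6 = 5
  mean(V) = (3 + 8 + 1 + 1 + 6 + 4) / 6 = 23/6 = 3.8333

Step 2 — sample variances and covariances s[i,j] = (1/(n-1)) · Σ_k (x_{k,i} - mean_i) · (x_{k,j} - mean_j), with n-1 = 5:
  s[U,U] = ((3)·(3) + (1)·(1) + (-1)·(-1) + (1)·(1) + (-3)·(-3) + (-1)·(-1)) / 5 = 22/5 = 4.4
  s[U,V] = ((3)·(-0.8333) + (1)·(4.1667) + (-1)·(-2.8333) + (1)·(-2.8333) + (-3)·(2.1667) + (-1)·(0.1667)) / 5 = -5/5 = -1
  s[V,V] = ((-0.8333)·(-0.8333) + (4.1667)·(4.1667) + (-2.8333)·(-2.8333) + (-2.8333)·(-2.8333) + (2.1667)·(2.1667) + (0.1667)·(0.1667)) / 5 = 38.8333/5 = 7.7667
  Sample standard deviations s_i = √(s[i,i]):
  s(U) = √(4.4) = 2.0976
  s(V) = √(7.7667) = 2.7869

Step 3 — r_{ij} = s_{ij} / (s_i · s_j):
  r[U,U] = 1 (diagonal).
  r[U,V] = -1 / (2.0976 · 2.7869) = -1 / 5.8458 = -0.1711
  r[V,V] = 1 (diagonal).

R is symmetric with unit diagonal. Assembling:

R = [[1, -0.1711],
 [-0.1711, 1]]


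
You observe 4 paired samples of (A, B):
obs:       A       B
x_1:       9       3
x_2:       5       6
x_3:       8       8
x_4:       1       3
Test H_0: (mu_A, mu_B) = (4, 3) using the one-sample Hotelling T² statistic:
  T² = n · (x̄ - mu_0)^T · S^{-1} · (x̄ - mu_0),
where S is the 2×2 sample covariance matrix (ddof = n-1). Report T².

Step 1 — sample mean vector:
  mean(A) = (9 + 5 + 8 + 1) / 4 = 23/4 = 5.75
  mean(B) = (3 + 6 + 8 + 3) / 4 = 20/4 = 5
  x̄ = (5.75, 5),  deviation x̄ - mu_0 = (5.75, 5) - (4, 3) = (1.75, 2).

Step 2 — sample covariance matrix, S[i,j] = (1/(n-1)) · Σ_k (x_{k,i} - mean_i) · (x_{k,j} - mean_j), divisor n-1 = 3:
  S[A,A] = ((3.25)·(3.25) + (-0.75)·(-0.75) + (2.25)·(2.25) + (-4.75)·(-4.75)) / 3 = 38.75/3 = 12.9167
  S[A,B] = ((3.25)·(-2) + (-0.75)·(1) + (2.25)·(3) + (-4.75)·(-2)) / 3 = 9/3 = 3
  S[B,B] = ((-2)·(-2) + (1)·(1) + (3)·(3) + (-2)·(-2)) / 3 = 18/3 = 6
  S = [[12.9167, 3],
 [3, 6]].

Step 3 — invert S. det(S) = 12.9167·6 - (3)² = 68.5.
  S^{-1} = (1/det) · [[d, -b], [-b, a]] = [[0.0876, -0.0438],
 [-0.0438, 0.1886]].

Step 4 — quadratic form (x̄ - mu_0)^T · S^{-1} · (x̄ - mu_0):
  S^{-1} · (x̄ - mu_0) = (0.0657, 0.3005),
  (x̄ - mu_0)^T · [...] = (1.75)·(0.0657) + (2)·(0.3005) = 0.7159.

Step 5 — scale by n: T² = 4 · 0.7159 = 2.8637.

T² ≈ 2.8637


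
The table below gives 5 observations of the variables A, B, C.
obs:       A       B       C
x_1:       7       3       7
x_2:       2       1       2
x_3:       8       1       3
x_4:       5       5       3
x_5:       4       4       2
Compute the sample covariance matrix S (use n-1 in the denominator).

Step 1 — column means:
  mean(A) = (7 + 2 + 8 + 5 + 4) / 5 = 26/5 = 5.2
  mean(B) = (3 + 1 + 1 + 5 + 4) / 5 = 14/5 = 2.8
  mean(C) = (7 + 2 + 3 + 3 + 2) / 5 = 17/5 = 3.4

Step 2 — sample covariance S[i,j] = (1/(n-1)) · Σ_k (x_{k,i} - mean_i) · (x_{k,j} - mean_j), with n-1 = 4.
  S[A,A] = ((1.8)·(1.8) + (-3.2)·(-3.2) + (2.8)·(2.8) + (-0.2)·(-0.2) + (-1.2)·(-1.2)) / 4 = 22.8/4 = 5.7
  S[A,B] = ((1.8)·(0.2) + (-3.2)·(-1.8) + (2.8)·(-1.8) + (-0.2)·(2.2) + (-1.2)·(1.2)) / 4 = -0.8/4 = -0.2
  S[A,C] = ((1.8)·(3.6) + (-3.2)·(-1.4) + (2.8)·(-0.4) + (-0.2)·(-0.4) + (-1.2)·(-1.4)) / 4 = 11.6/4 = 2.9
  S[B,B] = ((0.2)·(0.2) + (-1.8)·(-1.8) + (-1.8)·(-1.8) + (2.2)·(2.2) + (1.2)·(1.2)) / 4 = 12.8/4 = 3.2
  S[B,C] = ((0.2)·(3.6) + (-1.8)·(-1.4) + (-1.8)·(-0.4) + (2.2)·(-0.4) + (1.2)·(-1.4)) / 4 = 1.4/4 = 0.35
  S[C,C] = ((3.6)·(3.6) + (-1.4)·(-1.4) + (-0.4)·(-0.4) + (-0.4)·(-0.4) + (-1.4)·(-1.4)) / 4 = 17.2/4 = 4.3

S is symmetric (S[j,i] = S[i,j]). Assembling:

S = [[5.7, -0.2, 2.9],
 [-0.2, 3.2, 0.35],
 [2.9, 0.35, 4.3]]


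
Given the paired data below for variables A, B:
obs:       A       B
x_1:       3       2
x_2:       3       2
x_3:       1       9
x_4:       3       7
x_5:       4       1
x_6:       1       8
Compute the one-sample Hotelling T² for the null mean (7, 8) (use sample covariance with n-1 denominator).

Step 1 — sample mean vector:
  mean(A) = (3 + 3 + 1 + 3 + 4 + 1) / 6 = 15/6 = 2.5
  mean(B) = (2 + 2 + 9 + 7 + 1 + 8) / 6 = 29/6 = 4.8333
  x̄ = (2.5, 4.8333),  deviation x̄ - mu_0 = (2.5, 4.8333) - (7, 8) = (-4.5, -3.1667).

Step 2 — sample covariance matrix, S[i,j] = (1/(n-1)) · Σ_k (x_{k,i} - mean_i) · (x_{k,j} - mean_j), divisor n-1 = 5:
  S[A,A] = ((0.5)·(0.5) + (0.5)·(0.5) + (-1.5)·(-1.5) + (0.5)·(0.5) + (1.5)·(1.5) + (-1.5)·(-1.5)) / 5 = 7.5/5 = 1.5
  S[A,B] = ((0.5)·(-2.8333) + (0.5)·(-2.8333) + (-1.5)·(4.1667) + (0.5)·(2.1667) + (1.5)·(-3.8333) + (-1.5)·(3.1667)) / 5 = -18.5/5 = -3.7
  S[B,B] = ((-2.8333)·(-2.8333) + (-2.8333)·(-2.8333) + (4.1667)·(4.1667) + (2.1667)·(2.1667) + (-3.8333)·(-3.8333) + (3.1667)·(3.1667)) / 5 = 62.8333/5 = 12.5667
  S = [[1.5, -3.7],
 [-3.7, 12.5667]].

Step 3 — invert S. det(S) = 1.5·12.5667 - (-3.7)² = 5.16.
  S^{-1} = (1/det) · [[d, -b], [-b, a]] = [[2.4354, 0.7171],
 [0.7171, 0.2907]].

Step 4 — quadratic form (x̄ - mu_0)^T · S^{-1} · (x̄ - mu_0):
  S^{-1} · (x̄ - mu_0) = (-13.23, -4.1473),
  (x̄ - mu_0)^T · [...] = (-4.5)·(-13.23) + (-3.1667)·(-4.1473) = 72.668.

Step 5 — scale by n: T² = 6 · 72.668 = 436.0078.

T² ≈ 436.0078


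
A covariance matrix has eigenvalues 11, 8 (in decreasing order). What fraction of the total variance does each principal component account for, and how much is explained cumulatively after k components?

Step 1 — total variance = trace(Sigma) = Σ λ_i = 11 + 8 = 19.

Step 2 — fraction explained by component i = λ_i / Σ λ:
  PC1: 11/19 = 0.5789
  PC2: 8/19 = 0.4211

Step 3 — cumulative fraction after k components = (λ_1 + ... + λ_k) / Σ λ:
  k = 1: 11/19 = 0.5789
  k = 2: (11 + 8)/19 = 19/19 = 1

Summary (fraction, with percent):

explained: PC1 0.5789 (57.89%), PC2 0.4211 (42.11%);  cumulative: 0.5789, 1


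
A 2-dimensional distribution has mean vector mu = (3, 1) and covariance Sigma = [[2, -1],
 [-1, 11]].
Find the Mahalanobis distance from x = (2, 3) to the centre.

Step 1 — centre the observation: (x - mu) = (-1, 2).

Step 2 — invert Sigma. det(Sigma) = 2·11 - (-1)² = 21.
  Sigma^{-1} = (1/det) · [[d, -b], [-b, a]] = [[0.5238, 0.0476],
 [0.0476, 0.0952]].

Step 3 — form the quadratic (x - mu)^T · Sigma^{-1} · (x - mu):
  Sigma^{-1} · (x - mu) = (-0.4286, 0.1429).
  (x - mu)^T · [Sigma^{-1} · (x - mu)] = (-1)·(-0.4286) + (2)·(0.1429) = 0.7143.

Step 4 — take square root: d = √(0.7143) ≈ 0.8452.

d(x, mu) = √(0.7143) ≈ 0.8452


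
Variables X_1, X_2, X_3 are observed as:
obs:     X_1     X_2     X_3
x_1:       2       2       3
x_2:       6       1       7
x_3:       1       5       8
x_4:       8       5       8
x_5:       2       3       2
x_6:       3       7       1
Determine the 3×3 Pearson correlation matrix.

Step 1 — column means:
  mean(X_1) = (2 + 6 + 1 + 8 + 2 + 3) / 6 = 22/6 = 3.6667
  mean(X_2) = (2 + 1 + 5 + 5 + 3 + 7) / 6 = 23/6 = 3.8333
  mean(X_3) = (3 + 7 + 8 + 8 + 2 + 1) / 6 = 29/6 = 4.8333

Step 2 — sample variances and covariances s[i,j] = (1/(n-1)) · Σ_k (x_{k,i} - mean_i) · (x_{k,j} - mean_j), with n-1 = 5:
  s[X_1,X_1] = ((-1.6667)·(-1.6667) + (2.3333)·(2.3333) + (-2.6667)·(-2.6667) + (4.3333)·(4.3333) + (-1.6667)·(-1.6667) + (-0.6667)·(-0.6667)) / 5 = 37.3333/5 = 7.4667
  s[X_1,X_2] = ((-1.6667)·(-1.8333) + (2.3333)·(-2.8333) + (-2.6667)·(1.1667) + (4.3333)·(1.1667) + (-1.6667)·(-0.8333) + (-0.6667)·(3.1667)) / 5 = -2.3333/5 = -0.4667
  s[X_1,X_3] = ((-1.6667)·(-1.8333) + (2.3333)·(2.1667) + (-2.6667)·(3.1667) + (4.3333)·(3.1667) + (-1.6667)·(-2.8333) + (-0.6667)·(-3.8333)) / 5 = 20.6667/5 = 4.1333
  s[X_2,X_2] = ((-1.8333)·(-1.8333) + (-2.8333)·(-2.8333) + (1.1667)·(1.1667) + (1.1667)·(1.1667) + (-0.8333)·(-0.8333) + (3.1667)·(3.1667)) / 5 = 24.8333/5 = 4.9667
  s[X_2,X_3] = ((-1.8333)·(-1.8333) + (-2.8333)·(2.1667) + (1.1667)·(3.1667) + (1.1667)·(3.1667) + (-0.8333)·(-2.8333) + (3.1667)·(-3.8333)) / 5 = -5.1667/5 = -1.0333
  s[X_3,X_3] = ((-1.8333)·(-1.8333) + (2.1667)·(2.1667) + (3.1667)·(3.1667) + (3.1667)·(3.1667) + (-2.8333)·(-2.8333) + (-3.8333)·(-3.8333)) / 5 = 50.8333/5 = 10.1667
  Sample standard deviations s_i = √(s[i,i]):
  s(X_1) = √(7.4667) = 2.7325
  s(X_2) = √(4.9667) = 2.2286
  s(X_3) = √(10.1667) = 3.1885

Step 3 — r_{ij} = s_{ij} / (s_i · s_j):
  r[X_1,X_1] = 1 (diagonal).
  r[X_1,X_2] = -0.4667 / (2.7325 · 2.2286) = -0.4667 / 6.0897 = -0.0766
  r[X_1,X_3] = 4.1333 / (2.7325 · 3.1885) = 4.1333 / 8.7127 = 0.4744
  r[X_2,X_2] = 1 (diagonal).
  r[X_2,X_3] = -1.0333 / (2.2286 · 3.1885) = -1.0333 / 7.1059 = -0.1454
  r[X_3,X_3] = 1 (diagonal).

R is symmetric with unit diagonal. Assembling:

R = [[1, -0.0766, 0.4744],
 [-0.0766, 1, -0.1454],
 [0.4744, -0.1454, 1]]


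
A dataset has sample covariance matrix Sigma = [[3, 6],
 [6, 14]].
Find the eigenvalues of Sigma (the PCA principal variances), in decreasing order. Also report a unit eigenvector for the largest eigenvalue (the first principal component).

Step 1 — characteristic polynomial of 2×2 Sigma:
  det(Sigma - λI) = λ² - trace · λ + det = 0.
  trace = 3 + 14 = 17, det = 3·14 - (6)² = 6.
Step 2 — discriminant:
  Δ = trace² - 4·det = 289 - 24 = 265.
Step 3 — eigenvalues:
  λ = (trace ± √Δ)/2 = (17 ± 16.2788)/2,
  λ_1 = 16.6394,  λ_2 = 0.3606.

Step 4 — unit eigenvector for λ_1: solve (Sigma - λ_1 I)v = 0. First row:
  (3 - 16.6394)·v_x + (6)·v_y = 0, i.e. (-13.6394)·v_x + (6)·v_y = 0,
  so v ∝ (b, λ_1 - a) = (6, 13.6394) = u.
  ||u|| = √((6)² + (13.6394)²) = √(222.0335) ≈ 14.9008,
  v_1 = u/||u|| ≈ (0.4027, 0.9153) (||v_1|| = 1).

λ_1 = 16.6394,  λ_2 = 0.3606;  v_1 ≈ (0.4027, 0.9153)


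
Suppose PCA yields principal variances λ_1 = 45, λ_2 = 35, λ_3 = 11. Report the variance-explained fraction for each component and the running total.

Step 1 — total variance = trace(Sigma) = Σ λ_i = 45 + 35 + 11 = 91.

Step 2 — fraction explained by component i = λ_i / Σ λ:
  PC1: 45/91 = 0.4945
  PC2: 35/91 = 0.3846
  PC3: 11/91 = 0.1209

Step 3 — cumulative fraction after k components = (λ_1 + ... + λ_k) / Σ λ:
  k = 1: 45/91 = 0.4945
  k = 2: (45 + 35)/91 = 80/91 = 0.8791
  k = 3: (45 + 35 + 11)/91 = 91/91 = 1

Summary (fraction, with percent):

explained: PC1 0.4945 (49.45%), PC2 0.3846 (38.46%), PC3 0.1209 (12.09%);  cumulative: 0.4945, 0.8791, 1


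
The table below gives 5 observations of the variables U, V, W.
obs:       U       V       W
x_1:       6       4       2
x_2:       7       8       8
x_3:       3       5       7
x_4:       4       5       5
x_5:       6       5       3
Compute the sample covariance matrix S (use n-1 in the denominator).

Step 1 — column means:
  mean(U) = (6 + 7 + 3 + 4 + 6) / 5 = 26/5 = 5.2
  mean(V) = (4 + 8 + 5 + 5 + 5) / 5 = 27/5 = 5.4
  mean(W) = (2 + 8 + 7 + 5 + 3) / 5 = 25/5 = 5

Step 2 — sample covariance S[i,j] = (1/(n-1)) · Σ_k (x_{k,i} - mean_i) · (x_{k,j} - mean_j), with n-1 = 4.
  S[U,U] = ((0.8)·(0.8) + (1.8)·(1.8) + (-2.2)·(-2.2) + (-1.2)·(-1.2) + (0.8)·(0.8)) / 4 = 10.8/4 = 2.7
  S[U,V] = ((0.8)·(-1.4) + (1.8)·(2.6) + (-2.2)·(-0.4) + (-1.2)·(-0.4) + (0.8)·(-0.4)) / 4 = 4.6/4 = 1.15
  S[U,W] = ((0.8)·(-3) + (1.8)·(3) + (-2.2)·(2) + (-1.2)·(0) + (0.8)·(-2)) / 4 = -3/4 = -0.75
  S[V,V] = ((-1.4)·(-1.4) + (2.6)·(2.6) + (-0.4)·(-0.4) + (-0.4)·(-0.4) + (-0.4)·(-0.4)) / 4 = 9.2/4 = 2.3
  S[V,W] = ((-1.4)·(-3) + (2.6)·(3) + (-0.4)·(2) + (-0.4)·(0) + (-0.4)·(-2)) / 4 = 12/4 = 3
  S[W,W] = ((-3)·(-3) + (3)·(3) + (2)·(2) + (0)·(0) + (-2)·(-2)) / 4 = 26/4 = 6.5

S is symmetric (S[j,i] = S[i,j]). Assembling:

S = [[2.7, 1.15, -0.75],
 [1.15, 2.3, 3],
 [-0.75, 3, 6.5]]


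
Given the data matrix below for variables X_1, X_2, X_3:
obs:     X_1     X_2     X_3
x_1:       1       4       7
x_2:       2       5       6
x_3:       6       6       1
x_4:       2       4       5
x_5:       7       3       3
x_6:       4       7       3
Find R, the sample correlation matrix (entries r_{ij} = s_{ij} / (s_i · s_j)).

Step 1 — column means:
  mean(X_1) = (1 + 2 + 6 + 2 + 7 + 4) / 6 = 22/6 = 3.6667
  mean(X_2) = (4 + 5 + 6 + 4 + 3 + 7) / 6 = 29/6 = 4.8333
  mean(X_3) = (7 + 6 + 1 + 5 + 3 + 3) / 6 = 25/6 = 4.1667

Step 2 — sample variances and covariances s[i,j] = (1/(n-1)) · Σ_k (x_{k,i} - mean_i) · (x_{k,j} - mean_j), with n-1 = 5:
  s[X_1,X_1] = ((-2.6667)·(-2.6667) + (-1.6667)·(-1.6667) + (2.3333)·(2.3333) + (-1.6667)·(-1.6667) + (3.3333)·(3.3333) + (0.3333)·(0.3333)) / 5 = 29.3333/5 = 5.8667
  s[X_1,X_2] = ((-2.6667)·(-0.8333) + (-1.6667)·(0.1667) + (2.3333)·(1.1667) + (-1.6667)·(-0.8333) + (3.3333)·(-1.8333) + (0.3333)·(2.1667)) / 5 = 0.6667/5 = 0.1333
  s[X_1,X_3] = ((-2.6667)·(2.8333) + (-1.6667)·(1.8333) + (2.3333)·(-3.1667) + (-1.6667)·(0.8333) + (3.3333)·(-1.1667) + (0.3333)·(-1.1667)) / 5 = -23.6667/5 = -4.7333
  s[X_2,X_2] = ((-0.8333)·(-0.8333) + (0.1667)·(0.1667) + (1.1667)·(1.1667) + (-0.8333)·(-0.8333) + (-1.8333)·(-1.8333) + (2.1667)·(2.1667)) / 5 = 10.8333/5 = 2.1667
  s[X_2,X_3] = ((-0.8333)·(2.8333) + (0.1667)·(1.8333) + (1.1667)·(-3.1667) + (-0.8333)·(0.8333) + (-1.8333)·(-1.1667) + (2.1667)·(-1.1667)) / 5 = -6.8333/5 = -1.3667
  s[X_3,X_3] = ((2.8333)·(2.8333) + (1.8333)·(1.8333) + (-3.1667)·(-3.1667) + (0.8333)·(0.8333) + (-1.1667)·(-1.1667) + (-1.1667)·(-1.1667)) / 5 = 24.8333/5 = 4.9667
  Sample standard deviations s_i = √(s[i,i]):
  s(X_1) = √(5.8667) = 2.4221
  s(X_2) = √(2.1667) = 1.472
  s(X_3) = √(4.9667) = 2.2286

Step 3 — r_{ij} = s_{ij} / (s_i · s_j):
  r[X_1,X_1] = 1 (diagonal).
  r[X_1,X_2] = 0.1333 / (2.4221 · 1.472) = 0.1333 / 3.5653 = 0.0374
  r[X_1,X_3] = -4.7333 / (2.4221 · 2.2286) = -4.7333 / 5.3979 = -0.8769
  r[X_2,X_2] = 1 (diagonal).
  r[X_2,X_3] = -1.3667 / (1.472 · 2.2286) = -1.3667 / 3.2804 = -0.4166
  r[X_3,X_3] = 1 (diagonal).

R is symmetric with unit diagonal. Assembling:

R = [[1, 0.0374, -0.8769],
 [0.0374, 1, -0.4166],
 [-0.8769, -0.4166, 1]]


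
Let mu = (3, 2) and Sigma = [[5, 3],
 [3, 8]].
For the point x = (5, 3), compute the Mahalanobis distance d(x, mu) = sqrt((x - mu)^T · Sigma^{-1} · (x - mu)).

Step 1 — centre the observation: (x - mu) = (2, 1).

Step 2 — invert Sigma. det(Sigma) = 5·8 - (3)² = 31.
  Sigma^{-1} = (1/det) · [[d, -b], [-b, a]] = [[0.2581, -0.0968],
 [-0.0968, 0.1613]].

Step 3 — form the quadratic (x - mu)^T · Sigma^{-1} · (x - mu):
  Sigma^{-1} · (x - mu) = (0.4194, -0.0323).
  (x - mu)^T · [Sigma^{-1} · (x - mu)] = (2)·(0.4194) + (1)·(-0.0323) = 0.8065.

Step 4 — take square root: d = √(0.8065) ≈ 0.898.

d(x, mu) = √(0.8065) ≈ 0.898


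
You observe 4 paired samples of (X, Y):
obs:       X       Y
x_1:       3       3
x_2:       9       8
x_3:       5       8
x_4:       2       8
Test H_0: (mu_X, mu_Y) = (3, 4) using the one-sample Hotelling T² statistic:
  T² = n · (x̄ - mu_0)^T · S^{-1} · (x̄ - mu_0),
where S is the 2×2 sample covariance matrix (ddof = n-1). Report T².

Step 1 — sample mean vector:
  mean(X) = (3 + 9 + 5 + 2) / 4 = 19/4 = 4.75
  mean(Y) = (3 + 8 + 8 + 8) / 4 = 27/4 = 6.75
  x̄ = (4.75, 6.75),  deviation x̄ - mu_0 = (4.75, 6.75) - (3, 4) = (1.75, 2.75).

Step 2 — sample covariance matrix, S[i,j] = (1/(n-1)) · Σ_k (x_{k,i} - mean_i) · (x_{k,j} - mean_j), divisor n-1 = 3:
  S[X,X] = ((-1.75)·(-1.75) + (4.25)·(4.25) + (0.25)·(0.25) + (-2.75)·(-2.75)) / 3 = 28.75/3 = 9.5833
  S[X,Y] = ((-1.75)·(-3.75) + (4.25)·(1.25) + (0.25)·(1.25) + (-2.75)·(1.25)) / 3 = 8.75/3 = 2.9167
  S[Y,Y] = ((-3.75)·(-3.75) + (1.25)·(1.25) + (1.25)·(1.25) + (1.25)·(1.25)) / 3 = 18.75/3 = 6.25
  S = [[9.5833, 2.9167],
 [2.9167, 6.25]].

Step 3 — invert S. det(S) = 9.5833·6.25 - (2.9167)² = 51.3889.
  S^{-1} = (1/det) · [[d, -b], [-b, a]] = [[0.1216, -0.0568],
 [-0.0568, 0.1865]].

Step 4 — quadratic form (x̄ - mu_0)^T · S^{-1} · (x̄ - mu_0):
  S^{-1} · (x̄ - mu_0) = (0.0568, 0.4135),
  (x̄ - mu_0)^T · [...] = (1.75)·(0.0568) + (2.75)·(0.4135) = 1.2365.

Step 5 — scale by n: T² = 4 · 1.2365 = 4.9459.

T² ≈ 4.9459


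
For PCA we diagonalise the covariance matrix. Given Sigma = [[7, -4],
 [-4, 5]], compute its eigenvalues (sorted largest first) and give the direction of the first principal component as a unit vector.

Step 1 — characteristic polynomial of 2×2 Sigma:
  det(Sigma - λI) = λ² - trace · λ + det = 0.
  trace = 7 + 5 = 12, det = 7·5 - (-4)² = 19.
Step 2 — discriminant:
  Δ = trace² - 4·det = 144 - 76 = 68.
Step 3 — eigenvalues:
  λ = (trace ± √Δ)/2 = (12 ± 8.2462)/2,
  λ_1 = 10.1231,  λ_2 = 1.8769.

Step 4 — unit eigenvector for λ_1: solve (Sigma - λ_1 I)v = 0. First row:
  (7 - 10.1231)·v_x + (-4)·v_y = 0, i.e. (-3.1231)·v_x + (-4)·v_y = 0,
  so v ∝ (b, λ_1 - a) = (-4, 3.1231); multiply by -1 so the first entry is positive: u = (4, -3.1231).
  ||u|| = √((4)² + (-3.1231)²) = √(25.7538) ≈ 5.0748,
  v_1 = u/||u|| ≈ (0.7882, -0.6154) (||v_1|| = 1).

λ_1 = 10.1231,  λ_2 = 1.8769;  v_1 ≈ (0.7882, -0.6154)


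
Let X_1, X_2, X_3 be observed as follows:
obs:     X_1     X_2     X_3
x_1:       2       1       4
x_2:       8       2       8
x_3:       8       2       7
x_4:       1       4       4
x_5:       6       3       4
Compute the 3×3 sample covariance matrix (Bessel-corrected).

Step 1 — column means:
  mean(X_1) = (2 + 8 + 8 + 1 + 6) / 5 = 25/5 = 5
  mean(X_2) = (1 + 2 + 2 + 4 + 3) / 5 = 12/5 = 2.4
  mean(X_3) = (4 + 8 + 7 + 4 + 4) / 5 = 27/5 = 5.4

Step 2 — sample covariance S[i,j] = (1/(n-1)) · Σ_k (x_{k,i} - mean_i) · (x_{k,j} - mean_j), with n-1 = 4.
  S[X_1,X_1] = ((-3)·(-3) + (3)·(3) + (3)·(3) + (-4)·(-4) + (1)·(1)) / 4 = 44/4 = 11
  S[X_1,X_2] = ((-3)·(-1.4) + (3)·(-0.4) + (3)·(-0.4) + (-4)·(1.6) + (1)·(0.6)) / 4 = -4/4 = -1
  S[X_1,X_3] = ((-3)·(-1.4) + (3)·(2.6) + (3)·(1.6) + (-4)·(-1.4) + (1)·(-1.4)) / 4 = 21/4 = 5.25
  S[X_2,X_2] = ((-1.4)·(-1.4) + (-0.4)·(-0.4) + (-0.4)·(-0.4) + (1.6)·(1.6) + (0.6)·(0.6)) / 4 = 5.2/4 = 1.3
  S[X_2,X_3] = ((-1.4)·(-1.4) + (-0.4)·(2.6) + (-0.4)·(1.6) + (1.6)·(-1.4) + (0.6)·(-1.4)) / 4 = -2.8/4 = -0.7
  S[X_3,X_3] = ((-1.4)·(-1.4) + (2.6)·(2.6) + (1.6)·(1.6) + (-1.4)·(-1.4) + (-1.4)·(-1.4)) / 4 = 15.2/4 = 3.8

S is symmetric (S[j,i] = S[i,j]). Assembling:

S = [[11, -1, 5.25],
 [-1, 1.3, -0.7],
 [5.25, -0.7, 3.8]]
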